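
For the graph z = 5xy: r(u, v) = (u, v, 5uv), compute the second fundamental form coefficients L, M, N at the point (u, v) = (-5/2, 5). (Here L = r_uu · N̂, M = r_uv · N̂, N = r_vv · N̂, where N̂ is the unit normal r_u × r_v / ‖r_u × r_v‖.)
L = 0;  M = 10*sqrt(3129)/3129;  N = 0

Compute the unit normal N̂(u, v) = (-5*v/sqrt(25*u^2 + 25*v^2 + 1), -5*u/sqrt(25*u^2 + 25*v^2 + 1), 1/sqrt(25*u^2 + 25*v^2 + 1)), and the second partials r_uu, r_uv, r_vv. Take dot products:
  L(u, v) = r_uu · N̂ = 0,
  M(u, v) = r_uv · N̂ = 5/sqrt(25*u^2 + 25*v^2 + 1),
  N(u, v) = r_vv · N̂ = 0.
Evaluating at (u, v) = (-5/2, 5):
  L = 0, M = 10*sqrt(3129)/3129, N = 0.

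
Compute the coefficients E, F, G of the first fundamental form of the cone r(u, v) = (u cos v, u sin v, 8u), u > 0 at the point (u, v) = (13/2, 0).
E = 65;  F = 0;  G = 169/4

Partials: r_u = (cos(v), sin(v), 8), r_v = (-u*sin(v), u*cos(v), 0). As functions of (u, v):
  E = r_u · r_u = 65,
  F = r_u · r_v = 0,
  G = r_v · r_v = u^2.
Evaluating at (u, v) = (13/2, 0): E = 65, F = 0, G = 169/4.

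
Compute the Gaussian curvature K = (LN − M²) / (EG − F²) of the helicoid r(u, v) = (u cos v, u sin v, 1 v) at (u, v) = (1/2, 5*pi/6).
K = -16/25

Coefficients of the first fundamental form: E = 1, F = 0, G = u^2 + 1.
Coefficients of the second fundamental form: L = 0, M = -1/sqrt(u^2 + 1), N = 0.
Assemble K = (LN − M²)/(EG − F²) = -1/(u^2 + 1)^2. At (u, v) = (1/2, 5*pi/6): K = -16/25.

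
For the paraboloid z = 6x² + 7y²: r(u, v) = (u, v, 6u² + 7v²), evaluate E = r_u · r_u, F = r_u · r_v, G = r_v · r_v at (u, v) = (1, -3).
E = 145;  F = -504;  G = 1765

Partials: r_u = (1, 0, 12*u), r_v = (0, 1, 14*v). As functions of (u, v):
  E = r_u · r_u = 144*u^2 + 1,
  F = r_u · r_v = 168*u*v,
  G = r_v · r_v = 196*v^2 + 1.
Evaluating at (u, v) = (1, -3): E = 145, F = -504, G = 1765.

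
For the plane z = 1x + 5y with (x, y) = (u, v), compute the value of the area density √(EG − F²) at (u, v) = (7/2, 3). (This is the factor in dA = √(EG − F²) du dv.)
√(EG − F²)|_{(7/2, 3)} = 3*sqrt(3)

E = 2, F = 5, G = 26, so EG − F² = 27. Taking the positive square root: √(EG − F²) = 3*sqrt(3). At (u, v) = (7/2, 3): 3*sqrt(3).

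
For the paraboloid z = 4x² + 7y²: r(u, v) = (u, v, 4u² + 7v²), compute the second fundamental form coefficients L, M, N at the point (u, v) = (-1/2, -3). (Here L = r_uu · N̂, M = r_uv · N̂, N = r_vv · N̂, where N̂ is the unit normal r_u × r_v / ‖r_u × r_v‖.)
L = 8*sqrt(1781)/1781;  M = 0;  N = 14*sqrt(1781)/1781

Compute the unit normal N̂(u, v) = (-8*u/sqrt(64*u^2 + 196*v^2 + 1), -14*v/sqrt(64*u^2 + 196*v^2 + 1), 1/sqrt(64*u^2 + 196*v^2 + 1)), and the second partials r_uu, r_uv, r_vv. Take dot products:
  L(u, v) = r_uu · N̂ = 8/sqrt(64*u^2 + 196*v^2 + 1),
  M(u, v) = r_uv · N̂ = 0,
  N(u, v) = r_vv · N̂ = 14/sqrt(64*u^2 + 196*v^2 + 1).
Evaluating at (u, v) = (-1/2, -3):
  L = 8*sqrt(1781)/1781, M = 0, N = 14*sqrt(1781)/1781.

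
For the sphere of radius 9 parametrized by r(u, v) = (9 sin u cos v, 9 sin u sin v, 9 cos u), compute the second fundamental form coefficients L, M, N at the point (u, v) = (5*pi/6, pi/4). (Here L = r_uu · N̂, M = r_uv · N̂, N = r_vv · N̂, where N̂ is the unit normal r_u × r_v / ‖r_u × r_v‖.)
L = -9;  M = 0;  N = -9/4

Compute the unit normal N̂(u, v) = (sin(u)^2*cos(v)/Abs(sin(u)), sin(u)^2*sin(v)/Abs(sin(u)), sin(2*u)/(2*Abs(sin(u)))), and the second partials r_uu, r_uv, r_vv. Take dot products:
  L(u, v) = r_uu · N̂ = -9*sin(u)/Abs(sin(u)),
  M(u, v) = r_uv · N̂ = 0,
  N(u, v) = r_vv · N̂ = -9*sin(u)^3/Abs(sin(u)).
Evaluating at (u, v) = (5*pi/6, pi/4):
  L = -9, M = 0, N = -9/4.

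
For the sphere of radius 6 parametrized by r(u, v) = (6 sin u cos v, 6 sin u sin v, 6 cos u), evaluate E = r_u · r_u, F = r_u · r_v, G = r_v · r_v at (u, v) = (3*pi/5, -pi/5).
E = 36;  F = 0;  G = 9*sqrt(5)/2 + 45/2

Partials: r_u = (6*cos(u)*cos(v), 6*sin(v)*cos(u), -6*sin(u)), r_v = (-6*sin(u)*sin(v), 6*sin(u)*cos(v), 0). As functions of (u, v):
  E = r_u · r_u = 36,
  F = r_u · r_v = 0,
  G = r_v · r_v = 36*sin(u)^2.
Evaluating at (u, v) = (3*pi/5, -pi/5): E = 36, F = 0, G = 9*sqrt(5)/2 + 45/2.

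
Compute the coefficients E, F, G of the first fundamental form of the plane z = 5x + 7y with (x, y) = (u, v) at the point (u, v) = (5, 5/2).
E = 26;  F = 35;  G = 50

Partials: r_u = (1, 0, 5), r_v = (0, 1, 7). As functions of (u, v):
  E = r_u · r_u = 26,
  F = r_u · r_v = 35,
  G = r_v · r_v = 50.
Evaluating at (u, v) = (5, 5/2): E = 26, F = 35, G = 50.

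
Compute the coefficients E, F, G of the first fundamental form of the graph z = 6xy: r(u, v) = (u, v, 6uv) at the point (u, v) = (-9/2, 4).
E = 577;  F = -648;  G = 730

Partials: r_u = (1, 0, 6*v), r_v = (0, 1, 6*u). As functions of (u, v):
  E = r_u · r_u = 36*v^2 + 1,
  F = r_u · r_v = 36*u*v,
  G = r_v · r_v = 36*u^2 + 1.
Evaluating at (u, v) = (-9/2, 4): E = 577, F = -648, G = 730.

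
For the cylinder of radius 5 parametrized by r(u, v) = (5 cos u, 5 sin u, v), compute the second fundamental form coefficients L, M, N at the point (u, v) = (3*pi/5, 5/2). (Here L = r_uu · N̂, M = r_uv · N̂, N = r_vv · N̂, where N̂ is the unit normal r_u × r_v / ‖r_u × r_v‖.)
L = -5;  M = 0;  N = 0

Compute the unit normal N̂(u, v) = (cos(u), sin(u), 0), and the second partials r_uu, r_uv, r_vv. Take dot products:
  L(u, v) = r_uu · N̂ = -5,
  M(u, v) = r_uv · N̂ = 0,
  N(u, v) = r_vv · N̂ = 0.
Evaluating at (u, v) = (3*pi/5, 5/2):
  L = -5, M = 0, N = 0.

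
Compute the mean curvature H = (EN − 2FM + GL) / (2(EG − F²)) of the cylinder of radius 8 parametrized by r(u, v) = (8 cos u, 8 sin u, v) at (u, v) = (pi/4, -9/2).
H = -1/16

With E = 64, F = 0, G = 1, L = -8, M = 0, N = 0, assemble
  H = (EN − 2FM + GL) / (2(EG − F²)) = -1/16.
At (u, v) = (pi/4, -9/2): H = -1/16.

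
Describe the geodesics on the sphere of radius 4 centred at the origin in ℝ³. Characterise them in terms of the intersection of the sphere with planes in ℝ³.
Geodesics on the sphere of radius 4 are great circles — circles of radius 4 obtained as the intersection of the sphere with planes through the origin (the centre of the sphere).

A curve α(t) of nonzero constant speed on the sphere of radius 4 is a geodesic iff its acceleration α̈ is everywhere normal to the surface, i.e. parallel to the radial vector α(t). Then d/dt(α × α̇) = α̇ × α̇ + α × α̈ = 0, so α × α̇ is a constant vector n ≠ 0 and α(t) · n = 0 for all t: α lies in the plane through the origin with normal n. The intersection of that plane with the sphere is a circle of radius 4 (a great circle). Conversely, a great circle traversed at constant speed has centripetal acceleration pointing at the origin, hence normal to the sphere, so every great circle is a geodesic.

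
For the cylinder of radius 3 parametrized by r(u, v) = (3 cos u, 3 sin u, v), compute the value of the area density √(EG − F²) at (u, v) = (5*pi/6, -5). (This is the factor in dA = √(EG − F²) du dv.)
√(EG − F²)|_{(5*pi/6, -5)} = 3

E = 9, F = 0, G = 1, so EG − F² = 9. Taking the positive square root: √(EG − F²) = 3. At (u, v) = (5*pi/6, -5): 3.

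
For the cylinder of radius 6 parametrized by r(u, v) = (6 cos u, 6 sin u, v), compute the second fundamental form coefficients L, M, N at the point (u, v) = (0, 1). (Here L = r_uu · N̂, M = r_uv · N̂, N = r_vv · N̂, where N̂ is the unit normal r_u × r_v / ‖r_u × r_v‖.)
L = -6;  M = 0;  N = 0

Compute the unit normal N̂(u, v) = (cos(u), sin(u), 0), and the second partials r_uu, r_uv, r_vv. Take dot products:
  L(u, v) = r_uu · N̂ = -6,
  M(u, v) = r_uv · N̂ = 0,
  N(u, v) = r_vv · N̂ = 0.
Evaluating at (u, v) = (0, 1):
  L = -6, M = 0, N = 0.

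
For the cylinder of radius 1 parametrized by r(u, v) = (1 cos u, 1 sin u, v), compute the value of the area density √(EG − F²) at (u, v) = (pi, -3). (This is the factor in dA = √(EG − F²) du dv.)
√(EG − F²)|_{(pi, -3)} = 1

E = 1, F = 0, G = 1, so EG − F² = 1. Taking the positive square root: √(EG − F²) = 1. At (u, v) = (pi, -3): 1.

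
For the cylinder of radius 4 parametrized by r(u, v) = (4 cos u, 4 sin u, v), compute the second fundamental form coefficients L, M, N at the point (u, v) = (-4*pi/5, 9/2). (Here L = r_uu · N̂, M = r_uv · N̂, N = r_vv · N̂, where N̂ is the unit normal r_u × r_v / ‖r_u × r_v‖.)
L = -4;  M = 0;  N = 0

Compute the unit normal N̂(u, v) = (cos(u), sin(u), 0), and the second partials r_uu, r_uv, r_vv. Take dot products:
  L(u, v) = r_uu · N̂ = -4,
  M(u, v) = r_uv · N̂ = 0,
  N(u, v) = r_vv · N̂ = 0.
Evaluating at (u, v) = (-4*pi/5, 9/2):
  L = -4, M = 0, N = 0.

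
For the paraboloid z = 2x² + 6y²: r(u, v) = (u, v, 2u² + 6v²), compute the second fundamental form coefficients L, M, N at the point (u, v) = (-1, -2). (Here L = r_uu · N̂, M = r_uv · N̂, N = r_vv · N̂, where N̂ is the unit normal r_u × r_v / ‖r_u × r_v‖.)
L = 4*sqrt(593)/593;  M = 0;  N = 12*sqrt(593)/593

Compute the unit normal N̂(u, v) = (-4*u/sqrt(16*u^2 + 144*v^2 + 1), -12*v/sqrt(16*u^2 + 144*v^2 + 1), 1/sqrt(16*u^2 + 144*v^2 + 1)), and the second partials r_uu, r_uv, r_vv. Take dot products:
  L(u, v) = r_uu · N̂ = 4/sqrt(16*u^2 + 144*v^2 + 1),
  M(u, v) = r_uv · N̂ = 0,
  N(u, v) = r_vv · N̂ = 12/sqrt(16*u^2 + 144*v^2 + 1).
Evaluating at (u, v) = (-1, -2):
  L = 4*sqrt(593)/593, M = 0, N = 12*sqrt(593)/593.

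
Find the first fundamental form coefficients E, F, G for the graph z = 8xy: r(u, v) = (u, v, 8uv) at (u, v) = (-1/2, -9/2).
E = 1297;  F = 144;  G = 17

Partials: r_u = (1, 0, 8*v), r_v = (0, 1, 8*u). As functions of (u, v):
  E = r_u · r_u = 64*v^2 + 1,
  F = r_u · r_v = 64*u*v,
  G = r_v · r_v = 64*u^2 + 1.
Evaluating at (u, v) = (-1/2, -9/2): E = 1297, F = 144, G = 17.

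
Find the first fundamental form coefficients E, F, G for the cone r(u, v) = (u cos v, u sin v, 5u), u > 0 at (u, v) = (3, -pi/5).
E = 26;  F = 0;  G = 9

Partials: r_u = (cos(v), sin(v), 5), r_v = (-u*sin(v), u*cos(v), 0). As functions of (u, v):
  E = r_u · r_u = 26,
  F = r_u · r_v = 0,
  G = r_v · r_v = u^2.
Evaluating at (u, v) = (3, -pi/5): E = 26, F = 0, G = 9.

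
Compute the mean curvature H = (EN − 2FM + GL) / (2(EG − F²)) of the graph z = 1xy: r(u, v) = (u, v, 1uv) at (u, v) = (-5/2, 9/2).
H = 9*sqrt(110)/1210

With E = v^2 + 1, F = u*v, G = u^2 + 1, L = 0, M = 1/sqrt(u^2 + v^2 + 1), N = 0, assemble
  H = (EN − 2FM + GL) / (2(EG − F²)) = -u*v/(u^2 + v^2 + 1)^(3/2).
At (u, v) = (-5/2, 9/2): H = 9*sqrt(110)/1210.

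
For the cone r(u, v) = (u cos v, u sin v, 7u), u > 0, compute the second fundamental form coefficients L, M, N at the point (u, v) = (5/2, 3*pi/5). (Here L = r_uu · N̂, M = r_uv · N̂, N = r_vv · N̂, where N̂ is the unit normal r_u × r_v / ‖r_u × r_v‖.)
L = 0;  M = 0;  N = 7*sqrt(2)/4

Compute the unit normal N̂(u, v) = (-7*sqrt(2)*u*cos(v)/(10*Abs(u)), -7*sqrt(2)*u*sin(v)/(10*Abs(u)), sqrt(2)*u/(10*Abs(u))), and the second partials r_uu, r_uv, r_vv. Take dot products:
  L(u, v) = r_uu · N̂ = 0,
  M(u, v) = r_uv · N̂ = 0,
  N(u, v) = r_vv · N̂ = 7*sqrt(2)*u^2/(10*Abs(u)).
Evaluating at (u, v) = (5/2, 3*pi/5):
  L = 0, M = 0, N = 7*sqrt(2)/4.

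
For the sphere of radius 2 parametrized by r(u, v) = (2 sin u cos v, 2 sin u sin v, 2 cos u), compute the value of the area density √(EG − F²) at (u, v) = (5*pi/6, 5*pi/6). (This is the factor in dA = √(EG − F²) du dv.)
√(EG − F²)|_{(5*pi/6, 5*pi/6)} = 2

E = 4, F = 0, G = 4*sin(u)^2, so EG − F² = 16*sin(u)^2. Taking the positive square root: √(EG − F²) = 4*Abs(sin(u)). At (u, v) = (5*pi/6, 5*pi/6): 2.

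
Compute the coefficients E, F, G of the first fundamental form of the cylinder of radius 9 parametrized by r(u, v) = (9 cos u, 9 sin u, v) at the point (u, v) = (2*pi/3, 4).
E = 81;  F = 0;  G = 1

Partials: r_u = (-9*sin(u), 9*cos(u), 0), r_v = (0, 0, 1). As functions of (u, v):
  E = r_u · r_u = 81,
  F = r_u · r_v = 0,
  G = r_v · r_v = 1.
Evaluating at (u, v) = (2*pi/3, 4): E = 81, F = 0, G = 1.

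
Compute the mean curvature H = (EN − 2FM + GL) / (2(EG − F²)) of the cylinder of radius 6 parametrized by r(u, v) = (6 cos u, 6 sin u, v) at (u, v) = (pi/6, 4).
H = -1/12

With E = 36, F = 0, G = 1, L = -6, M = 0, N = 0, assemble
  H = (EN − 2FM + GL) / (2(EG − F²)) = -1/12.
At (u, v) = (pi/6, 4): H = -1/12.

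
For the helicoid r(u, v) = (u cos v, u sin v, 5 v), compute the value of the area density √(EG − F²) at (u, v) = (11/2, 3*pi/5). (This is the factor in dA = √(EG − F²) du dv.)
√(EG − F²)|_{(11/2, 3*pi/5)} = sqrt(221)/2

E = 1, F = 0, G = u^2 + 25, so EG − F² = u^2 + 25. Taking the positive square root: √(EG − F²) = sqrt(u^2 + 25). At (u, v) = (11/2, 3*pi/5): sqrt(221)/2.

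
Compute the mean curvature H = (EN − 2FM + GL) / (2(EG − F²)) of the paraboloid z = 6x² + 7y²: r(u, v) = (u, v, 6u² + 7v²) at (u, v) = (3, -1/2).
H = 9379*sqrt(1346)/1811716

With E = 144*u^2 + 1, F = 168*u*v, G = 196*v^2 + 1, L = 12/sqrt(144*u^2 + 196*v^2 + 1), M = 0, N = 14/sqrt(144*u^2 + 196*v^2 + 1), assemble
  H = (EN − 2FM + GL) / (2(EG − F²)) = (1008*u^2 + 1176*v^2 + 13)/(144*u^2 + 196*v^2 + 1)^(3/2).
At (u, v) = (3, -1/2): H = 9379*sqrt(1346)/1811716.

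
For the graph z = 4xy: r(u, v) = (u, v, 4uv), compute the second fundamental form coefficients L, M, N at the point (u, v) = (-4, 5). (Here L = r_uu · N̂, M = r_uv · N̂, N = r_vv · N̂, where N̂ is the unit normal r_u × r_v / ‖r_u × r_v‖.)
L = 0;  M = 4*sqrt(73)/219;  N = 0

Compute the unit normal N̂(u, v) = (-4*v/sqrt(16*u^2 + 16*v^2 + 1), -4*u/sqrt(16*u^2 + 16*v^2 + 1), 1/sqrt(16*u^2 + 16*v^2 + 1)), and the second partials r_uu, r_uv, r_vv. Take dot products:
  L(u, v) = r_uu · N̂ = 0,
  M(u, v) = r_uv · N̂ = 4/sqrt(16*u^2 + 16*v^2 + 1),
  N(u, v) = r_vv · N̂ = 0.
Evaluating at (u, v) = (-4, 5):
  L = 0, M = 4*sqrt(73)/219, N = 0.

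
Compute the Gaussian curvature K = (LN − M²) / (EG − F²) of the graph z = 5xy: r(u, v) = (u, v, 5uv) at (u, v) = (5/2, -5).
K = -400/9790641

Coefficients of the first fundamental form: E = 25*v^2 + 1, F = 25*u*v, G = 25*u^2 + 1.
Coefficients of the second fundamental form: L = 0, M = 5/sqrt(25*u^2 + 25*v^2 + 1), N = 0.
Assemble K = (LN − M²)/(EG − F²) = -25/(625*u^4 + 1250*u^2*v^2 + 50*u^2 + 625*v^4 + 50*v^2 + 1). At (u, v) = (5/2, -5): K = -400/9790641.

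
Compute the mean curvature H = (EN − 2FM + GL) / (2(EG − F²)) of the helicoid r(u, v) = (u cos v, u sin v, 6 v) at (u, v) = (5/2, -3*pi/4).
H = 0

With E = 1, F = 0, G = u^2 + 36, L = 0, M = -6/sqrt(u^2 + 36), N = 0, assemble
  H = (EN − 2FM + GL) / (2(EG − F²)) = 0.
At (u, v) = (5/2, -3*pi/4): H = 0.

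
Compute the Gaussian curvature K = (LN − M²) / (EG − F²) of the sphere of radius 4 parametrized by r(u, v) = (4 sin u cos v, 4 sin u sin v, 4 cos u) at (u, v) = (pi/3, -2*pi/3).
K = 1/16

Coefficients of the first fundamental form: E = 16, F = 0, G = 16*sin(u)^2.
Coefficients of the second fundamental form: L = -4*sin(u)/Abs(sin(u)), M = 0, N = -4*sin(u)^3/Abs(sin(u)).
Assemble K = (LN − M²)/(EG − F²) = 1/16. At (u, v) = (pi/3, -2*pi/3): K = 1/16.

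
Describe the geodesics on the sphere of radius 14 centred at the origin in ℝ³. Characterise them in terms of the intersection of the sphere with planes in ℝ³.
Geodesics on the sphere of radius 14 are great circles — circles of radius 14 obtained as the intersection of the sphere with planes through the origin (the centre of the sphere).

A curve α(t) of nonzero constant speed on the sphere of radius 14 is a geodesic iff its acceleration α̈ is everywhere normal to the surface, i.e. parallel to the radial vector α(t). Then d/dt(α × α̇) = α̇ × α̇ + α × α̈ = 0, so α × α̇ is a constant vector n ≠ 0 and α(t) · n = 0 for all t: α lies in the plane through the origin with normal n. The intersection of that plane with the sphere is a circle of radius 14 (a great circle). Conversely, a great circle traversed at constant speed has centripetal acceleration pointing at the origin, hence normal to the sphere, so every great circle is a geodesic.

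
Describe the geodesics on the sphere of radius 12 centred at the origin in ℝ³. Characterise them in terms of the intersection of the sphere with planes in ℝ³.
Geodesics on the sphere of radius 12 are great circles — circles of radius 12 obtained as the intersection of the sphere with planes through the origin (the centre of the sphere).

A curve α(t) of nonzero constant speed on the sphere of radius 12 is a geodesic iff its acceleration α̈ is everywhere normal to the surface, i.e. parallel to the radial vector α(t). Then d/dt(α × α̇) = α̇ × α̇ + α × α̈ = 0, so α × α̇ is a constant vector n ≠ 0 and α(t) · n = 0 for all t: α lies in the plane through the origin with normal n. The intersection of that plane with the sphere is a circle of radius 12 (a great circle). Conversely, a great circle traversed at constant speed has centripetal acceleration pointing at the origin, hence normal to the sphere, so every great circle is a geodesic.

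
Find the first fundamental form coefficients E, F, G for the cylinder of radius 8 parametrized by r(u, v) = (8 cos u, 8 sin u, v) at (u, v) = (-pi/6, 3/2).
E = 64;  F = 0;  G = 1

Partials: r_u = (-8*sin(u), 8*cos(u), 0), r_v = (0, 0, 1). As functions of (u, v):
  E = r_u · r_u = 64,
  F = r_u · r_v = 0,
  G = r_v · r_v = 1.
Evaluating at (u, v) = (-pi/6, 3/2): E = 64, F = 0, G = 1.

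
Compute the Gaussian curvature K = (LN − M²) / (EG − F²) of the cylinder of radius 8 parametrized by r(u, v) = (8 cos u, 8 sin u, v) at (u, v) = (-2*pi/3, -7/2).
K = 0

Coefficients of the first fundamental form: E = 64, F = 0, G = 1.
Coefficients of the second fundamental form: L = -8, M = 0, N = 0.
Assemble K = (LN − M²)/(EG − F²) = 0. At (u, v) = (-2*pi/3, -7/2): K = 0.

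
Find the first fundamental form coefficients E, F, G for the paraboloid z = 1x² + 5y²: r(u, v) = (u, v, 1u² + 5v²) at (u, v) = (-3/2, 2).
E = 10;  F = -60;  G = 401

Partials: r_u = (1, 0, 2*u), r_v = (0, 1, 10*v). As functions of (u, v):
  E = r_u · r_u = 4*u^2 + 1,
  F = r_u · r_v = 20*u*v,
  G = r_v · r_v = 100*v^2 + 1.
Evaluating at (u, v) = (-3/2, 2): E = 10, F = -60, G = 401.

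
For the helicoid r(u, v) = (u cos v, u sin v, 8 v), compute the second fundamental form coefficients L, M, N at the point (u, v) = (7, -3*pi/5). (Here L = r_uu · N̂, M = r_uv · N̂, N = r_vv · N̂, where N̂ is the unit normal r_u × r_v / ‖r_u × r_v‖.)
L = 0;  M = -8*sqrt(113)/113;  N = 0

Compute the unit normal N̂(u, v) = (8*sin(v)/sqrt(u^2 + 64), -8*cos(v)/sqrt(u^2 + 64), u/sqrt(u^2 + 64)), and the second partials r_uu, r_uv, r_vv. Take dot products:
  L(u, v) = r_uu · N̂ = 0,
  M(u, v) = r_uv · N̂ = -8/sqrt(u^2 + 64),
  N(u, v) = r_vv · N̂ = 0.
Evaluating at (u, v) = (7, -3*pi/5):
  L = 0, M = -8*sqrt(113)/113, N = 0.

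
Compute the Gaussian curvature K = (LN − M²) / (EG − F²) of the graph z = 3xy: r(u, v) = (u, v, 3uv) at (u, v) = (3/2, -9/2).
K = -36/165649

Coefficients of the first fundamental form: E = 9*v^2 + 1, F = 9*u*v, G = 9*u^2 + 1.
Coefficients of the second fundamental form: L = 0, M = 3/sqrt(9*u^2 + 9*v^2 + 1), N = 0.
Assemble K = (LN − M²)/(EG − F²) = -9/(81*u^4 + 162*u^2*v^2 + 18*u^2 + 81*v^4 + 18*v^2 + 1). At (u, v) = (3/2, -9/2): K = -36/165649.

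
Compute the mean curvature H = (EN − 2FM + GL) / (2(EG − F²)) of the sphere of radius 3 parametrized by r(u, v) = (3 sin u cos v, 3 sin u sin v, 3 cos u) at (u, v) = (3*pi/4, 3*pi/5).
H = -1/3

With E = 9, F = 0, G = 9*sin(u)^2, L = -3*sin(u)/Abs(sin(u)), M = 0, N = -3*sin(u)^3/Abs(sin(u)), assemble
  H = (EN − 2FM + GL) / (2(EG − F²)) = -sin(u)/(3*Abs(sin(u))).
At (u, v) = (3*pi/4, 3*pi/5): H = -1/3.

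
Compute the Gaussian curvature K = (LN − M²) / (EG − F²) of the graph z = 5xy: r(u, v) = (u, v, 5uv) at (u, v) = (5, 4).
K = -25/1052676

Coefficients of the first fundamental form: E = 25*v^2 + 1, F = 25*u*v, G = 25*u^2 + 1.
Coefficients of the second fundamental form: L = 0, M = 5/sqrt(25*u^2 + 25*v^2 + 1), N = 0.
Assemble K = (LN − M²)/(EG − F²) = -25/(625*u^4 + 1250*u^2*v^2 + 50*u^2 + 625*v^4 + 50*v^2 + 1). At (u, v) = (5, 4): K = -25/1052676.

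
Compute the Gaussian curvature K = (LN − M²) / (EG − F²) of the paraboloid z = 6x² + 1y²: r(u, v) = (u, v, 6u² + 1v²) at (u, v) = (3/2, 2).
K = 24/116281

Coefficients of the first fundamental form: E = 144*u^2 + 1, F = 24*u*v, G = 4*v^2 + 1.
Coefficients of the second fundamental form: L = 12/sqrt(144*u^2 + 4*v^2 + 1), M = 0, N = 2/sqrt(144*u^2 + 4*v^2 + 1).
Assemble K = (LN − M²)/(EG − F²) = 24/(20736*u^4 + 1152*u^2*v^2 + 288*u^2 + 16*v^4 + 8*v^2 + 1). At (u, v) = (3/2, 2): K = 24/116281.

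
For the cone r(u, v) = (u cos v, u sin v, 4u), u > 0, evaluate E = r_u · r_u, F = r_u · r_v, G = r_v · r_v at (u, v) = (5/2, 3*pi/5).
E = 17;  F = 0;  G = 25/4

Partials: r_u = (cos(v), sin(v), 4), r_v = (-u*sin(v), u*cos(v), 0). As functions of (u, v):
  E = r_u · r_u = 17,
  F = r_u · r_v = 0,
  G = r_v · r_v = u^2.
Evaluating at (u, v) = (5/2, 3*pi/5): E = 17, F = 0, G = 25/4.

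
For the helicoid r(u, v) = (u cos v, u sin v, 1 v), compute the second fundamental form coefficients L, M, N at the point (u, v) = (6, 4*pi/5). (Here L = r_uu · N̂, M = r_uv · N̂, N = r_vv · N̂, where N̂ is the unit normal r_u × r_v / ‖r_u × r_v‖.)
L = 0;  M = -sqrt(37)/37;  N = 0

Compute the unit normal N̂(u, v) = (sin(v)/sqrt(u^2 + 1), -cos(v)/sqrt(u^2 + 1), u/sqrt(u^2 + 1)), and the second partials r_uu, r_uv, r_vv. Take dot products:
  L(u, v) = r_uu · N̂ = 0,
  M(u, v) = r_uv · N̂ = -1/sqrt(u^2 + 1),
  N(u, v) = r_vv · N̂ = 0.
Evaluating at (u, v) = (6, 4*pi/5):
  L = 0, M = -sqrt(37)/37, N = 0.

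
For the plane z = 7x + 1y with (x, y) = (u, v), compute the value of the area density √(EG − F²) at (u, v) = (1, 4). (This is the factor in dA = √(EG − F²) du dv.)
√(EG − F²)|_{(1, 4)} = sqrt(51)

E = 50, F = 7, G = 2, so EG − F² = 51. Taking the positive square root: √(EG − F²) = sqrt(51). At (u, v) = (1, 4): sqrt(51).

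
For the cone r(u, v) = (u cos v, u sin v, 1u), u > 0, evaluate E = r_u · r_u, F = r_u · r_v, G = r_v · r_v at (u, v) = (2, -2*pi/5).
E = 2;  F = 0;  G = 4

Partials: r_u = (cos(v), sin(v), 1), r_v = (-u*sin(v), u*cos(v), 0). As functions of (u, v):
  E = r_u · r_u = 2,
  F = r_u · r_v = 0,
  G = r_v · r_v = u^2.
Evaluating at (u, v) = (2, -2*pi/5): E = 2, F = 0, G = 4.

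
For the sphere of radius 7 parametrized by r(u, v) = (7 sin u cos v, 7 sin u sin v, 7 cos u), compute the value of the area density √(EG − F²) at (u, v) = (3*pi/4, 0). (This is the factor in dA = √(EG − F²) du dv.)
√(EG − F²)|_{(3*pi/4, 0)} = 49*sqrt(2)/2

E = 49, F = 0, G = 49*sin(u)^2, so EG − F² = 2401*sin(u)^2. Taking the positive square root: √(EG − F²) = 49*Abs(sin(u)). At (u, v) = (3*pi/4, 0): 49*sqrt(2)/2.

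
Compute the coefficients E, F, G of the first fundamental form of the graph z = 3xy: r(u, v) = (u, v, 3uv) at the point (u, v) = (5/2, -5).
E = 226;  F = -225/2;  G = 229/4

Partials: r_u = (1, 0, 3*v), r_v = (0, 1, 3*u). As functions of (u, v):
  E = r_u · r_u = 9*v^2 + 1,
  F = r_u · r_v = 9*u*v,
  G = r_v · r_v = 9*u^2 + 1.
Evaluating at (u, v) = (5/2, -5): E = 226, F = -225/2, G = 229/4.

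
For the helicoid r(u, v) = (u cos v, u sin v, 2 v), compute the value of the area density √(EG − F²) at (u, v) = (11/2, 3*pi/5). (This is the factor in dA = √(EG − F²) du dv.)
√(EG − F²)|_{(11/2, 3*pi/5)} = sqrt(137)/2

E = 1, F = 0, G = u^2 + 4, so EG − F² = u^2 + 4. Taking the positive square root: √(EG − F²) = sqrt(u^2 + 4). At (u, v) = (11/2, 3*pi/5): sqrt(137)/2.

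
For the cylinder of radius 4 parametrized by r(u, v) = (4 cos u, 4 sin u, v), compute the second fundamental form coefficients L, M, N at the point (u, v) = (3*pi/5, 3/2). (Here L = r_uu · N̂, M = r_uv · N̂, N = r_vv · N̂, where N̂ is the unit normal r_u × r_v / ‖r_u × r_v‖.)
L = -4;  M = 0;  N = 0

Compute the unit normal N̂(u, v) = (cos(u), sin(u), 0), and the second partials r_uu, r_uv, r_vv. Take dot products:
  L(u, v) = r_uu · N̂ = -4,
  M(u, v) = r_uv · N̂ = 0,
  N(u, v) = r_vv · N̂ = 0.
Evaluating at (u, v) = (3*pi/5, 3/2):
  L = -4, M = 0, N = 0.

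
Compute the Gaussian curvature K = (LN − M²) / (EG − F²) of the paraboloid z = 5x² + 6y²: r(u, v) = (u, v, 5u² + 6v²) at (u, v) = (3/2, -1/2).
K = 30/17161

Coefficients of the first fundamental form: E = 100*u^2 + 1, F = 120*u*v, G = 144*v^2 + 1.
Coefficients of the second fundamental form: L = 10/sqrt(100*u^2 + 144*v^2 + 1), M = 0, N = 12/sqrt(100*u^2 + 144*v^2 + 1).
Assemble K = (LN − M²)/(EG − F²) = 120/(10000*u^4 + 28800*u^2*v^2 + 200*u^2 + 20736*v^4 + 288*v^2 + 1). At (u, v) = (3/2, -1/2): K = 30/17161.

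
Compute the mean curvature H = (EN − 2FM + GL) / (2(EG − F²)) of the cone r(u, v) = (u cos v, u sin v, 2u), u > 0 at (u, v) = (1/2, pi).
H = 2*sqrt(5)/5

With E = 5, F = 0, G = u^2, L = 0, M = 0, N = 2*sqrt(5)*u^2/(5*Abs(u)), assemble
  H = (EN − 2FM + GL) / (2(EG − F²)) = sqrt(5)/(5*Abs(u)).
At (u, v) = (1/2, pi): H = 2*sqrt(5)/5.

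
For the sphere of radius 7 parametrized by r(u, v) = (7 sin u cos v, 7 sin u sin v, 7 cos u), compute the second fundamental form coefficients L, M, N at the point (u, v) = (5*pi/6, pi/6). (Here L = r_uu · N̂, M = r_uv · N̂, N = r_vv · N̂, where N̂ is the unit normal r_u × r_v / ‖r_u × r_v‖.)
L = -7;  M = 0;  N = -7/4

Compute the unit normal N̂(u, v) = (sin(u)^2*cos(v)/Abs(sin(u)), sin(u)^2*sin(v)/Abs(sin(u)), sin(2*u)/(2*Abs(sin(u)))), and the second partials r_uu, r_uv, r_vv. Take dot products:
  L(u, v) = r_uu · N̂ = -7*sin(u)/Abs(sin(u)),
  M(u, v) = r_uv · N̂ = 0,
  N(u, v) = r_vv · N̂ = -7*sin(u)^3/Abs(sin(u)).
Evaluating at (u, v) = (5*pi/6, pi/6):
  L = -7, M = 0, N = -7/4.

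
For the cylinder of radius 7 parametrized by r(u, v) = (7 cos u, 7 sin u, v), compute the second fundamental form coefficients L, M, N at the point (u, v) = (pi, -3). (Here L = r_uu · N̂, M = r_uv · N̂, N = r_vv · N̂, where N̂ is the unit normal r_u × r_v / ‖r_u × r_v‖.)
L = -7;  M = 0;  N = 0

Compute the unit normal N̂(u, v) = (cos(u), sin(u), 0), and the second partials r_uu, r_uv, r_vv. Take dot products:
  L(u, v) = r_uu · N̂ = -7,
  M(u, v) = r_uv · N̂ = 0,
  N(u, v) = r_vv · N̂ = 0.
Evaluating at (u, v) = (pi, -3):
  L = -7, M = 0, N = 0.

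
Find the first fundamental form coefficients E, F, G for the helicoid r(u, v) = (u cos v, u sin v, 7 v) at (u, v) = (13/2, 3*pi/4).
E = 1;  F = 0;  G = 365/4

Partials: r_u = (cos(v), sin(v), 0), r_v = (-u*sin(v), u*cos(v), 7). As functions of (u, v):
  E = r_u · r_u = 1,
  F = r_u · r_v = 0,
  G = r_v · r_v = u^2 + 49.
Evaluating at (u, v) = (13/2, 3*pi/4): E = 1, F = 0, G = 365/4.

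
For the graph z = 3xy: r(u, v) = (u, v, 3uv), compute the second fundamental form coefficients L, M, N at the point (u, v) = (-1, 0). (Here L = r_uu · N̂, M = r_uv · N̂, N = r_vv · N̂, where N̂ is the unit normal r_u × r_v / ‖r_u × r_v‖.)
L = 0;  M = 3*sqrt(10)/10;  N = 0

Compute the unit normal N̂(u, v) = (-3*v/sqrt(9*u^2 + 9*v^2 + 1), -3*u/sqrt(9*u^2 + 9*v^2 + 1), 1/sqrt(9*u^2 + 9*v^2 + 1)), and the second partials r_uu, r_uv, r_vv. Take dot products:
  L(u, v) = r_uu · N̂ = 0,
  M(u, v) = r_uv · N̂ = 3/sqrt(9*u^2 + 9*v^2 + 1),
  N(u, v) = r_vv · N̂ = 0.
Evaluating at (u, v) = (-1, 0):
  L = 0, M = 3*sqrt(10)/10, N = 0.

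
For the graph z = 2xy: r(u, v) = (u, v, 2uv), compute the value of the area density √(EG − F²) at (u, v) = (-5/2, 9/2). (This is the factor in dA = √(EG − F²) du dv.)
√(EG − F²)|_{(-5/2, 9/2)} = sqrt(107)

E = 4*v^2 + 1, F = 4*u*v, G = 4*u^2 + 1, so EG − F² = 4*u^2 + 4*v^2 + 1. Taking the positive square root: √(EG − F²) = sqrt(4*u^2 + 4*v^2 + 1). At (u, v) = (-5/2, 9/2): sqrt(107).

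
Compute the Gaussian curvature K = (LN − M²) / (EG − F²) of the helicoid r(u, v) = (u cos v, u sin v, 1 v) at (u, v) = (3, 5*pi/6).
K = -1/100

Coefficients of the first fundamental form: E = 1, F = 0, G = u^2 + 1.
Coefficients of the second fundamental form: L = 0, M = -1/sqrt(u^2 + 1), N = 0.
Assemble K = (LN − M²)/(EG − F²) = -1/(u^2 + 1)^2. At (u, v) = (3, 5*pi/6): K = -1/100.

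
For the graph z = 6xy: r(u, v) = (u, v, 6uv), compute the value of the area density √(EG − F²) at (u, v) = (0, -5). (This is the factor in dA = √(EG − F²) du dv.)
√(EG − F²)|_{(0, -5)} = sqrt(901)

E = 36*v^2 + 1, F = 36*u*v, G = 36*u^2 + 1, so EG − F² = 36*u^2 + 36*v^2 + 1. Taking the positive square root: √(EG − F²) = sqrt(36*u^2 + 36*v^2 + 1). At (u, v) = (0, -5): sqrt(901).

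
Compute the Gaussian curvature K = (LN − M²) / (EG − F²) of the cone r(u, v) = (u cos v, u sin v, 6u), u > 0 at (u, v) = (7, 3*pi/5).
K = 0

Coefficients of the first fundamental form: E = 37, F = 0, G = u^2.
Coefficients of the second fundamental form: L = 0, M = 0, N = 6*sqrt(37)*u^2/(37*Abs(u)).
Assemble K = (LN − M²)/(EG − F²) = 0. At (u, v) = (7, 3*pi/5): K = 0.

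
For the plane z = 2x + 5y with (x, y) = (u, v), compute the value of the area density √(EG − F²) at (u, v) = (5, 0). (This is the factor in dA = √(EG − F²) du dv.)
√(EG − F²)|_{(5, 0)} = sqrt(30)

E = 5, F = 10, G = 26, so EG − F² = 30. Taking the positive square root: √(EG − F²) = sqrt(30). At (u, v) = (5, 0): sqrt(30).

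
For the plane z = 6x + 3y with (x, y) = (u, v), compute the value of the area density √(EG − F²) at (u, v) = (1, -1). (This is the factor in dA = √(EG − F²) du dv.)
√(EG − F²)|_{(1, -1)} = sqrt(46)

E = 37, F = 18, G = 10, so EG − F² = 46. Taking the positive square root: √(EG − F²) = sqrt(46). At (u, v) = (1, -1): sqrt(46).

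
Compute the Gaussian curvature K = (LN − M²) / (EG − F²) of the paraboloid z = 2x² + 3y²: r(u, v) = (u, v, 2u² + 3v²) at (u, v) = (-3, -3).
K = 24/219961

Coefficients of the first fundamental form: E = 16*u^2 + 1, F = 24*u*v, G = 36*v^2 + 1.
Coefficients of the second fundamental form: L = 4/sqrt(16*u^2 + 36*v^2 + 1), M = 0, N = 6/sqrt(16*u^2 + 36*v^2 + 1).
Assemble K = (LN − M²)/(EG − F²) = 24/(256*u^4 + 1152*u^2*v^2 + 32*u^2 + 1296*v^4 + 72*v^2 + 1). At (u, v) = (-3, -3): K = 24/219961.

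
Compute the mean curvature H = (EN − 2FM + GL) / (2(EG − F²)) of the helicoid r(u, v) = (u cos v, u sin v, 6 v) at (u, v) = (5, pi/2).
H = 0

With E = 1, F = 0, G = u^2 + 36, L = 0, M = -6/sqrt(u^2 + 36), N = 0, assemble
  H = (EN − 2FM + GL) / (2(EG − F²)) = 0.
At (u, v) = (5, pi/2): H = 0.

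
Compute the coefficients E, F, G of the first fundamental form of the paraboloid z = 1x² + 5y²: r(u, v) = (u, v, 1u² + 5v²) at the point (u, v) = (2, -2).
E = 17;  F = -80;  G = 401

Partials: r_u = (1, 0, 2*u), r_v = (0, 1, 10*v). As functions of (u, v):
  E = r_u · r_u = 4*u^2 + 1,
  F = r_u · r_v = 20*u*v,
  G = r_v · r_v = 100*v^2 + 1.
Evaluating at (u, v) = (2, -2): E = 17, F = -80, G = 401.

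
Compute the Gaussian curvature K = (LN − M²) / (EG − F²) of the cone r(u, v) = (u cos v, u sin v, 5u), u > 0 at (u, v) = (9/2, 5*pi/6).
K = 0

Coefficients of the first fundamental form: E = 26, F = 0, G = u^2.
Coefficients of the second fundamental form: L = 0, M = 0, N = 5*sqrt(26)*u^2/(26*Abs(u)).
Assemble K = (LN − M²)/(EG − F²) = 0. At (u, v) = (9/2, 5*pi/6): K = 0.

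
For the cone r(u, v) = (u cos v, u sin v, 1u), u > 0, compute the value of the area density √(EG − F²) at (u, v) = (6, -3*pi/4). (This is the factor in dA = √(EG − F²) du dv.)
√(EG − F²)|_{(6, -3*pi/4)} = 6*sqrt(2)

E = 2, F = 0, G = u^2, so EG − F² = 2*u^2. Taking the positive square root: √(EG − F²) = sqrt(2)*Abs(u). At (u, v) = (6, -3*pi/4): 6*sqrt(2).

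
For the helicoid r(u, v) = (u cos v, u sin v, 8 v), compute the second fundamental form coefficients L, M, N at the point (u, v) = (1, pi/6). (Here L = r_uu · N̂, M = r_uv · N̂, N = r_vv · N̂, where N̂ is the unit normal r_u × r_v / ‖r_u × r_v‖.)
L = 0;  M = -8*sqrt(65)/65;  N = 0

Compute the unit normal N̂(u, v) = (8*sin(v)/sqrt(u^2 + 64), -8*cos(v)/sqrt(u^2 + 64), u/sqrt(u^2 + 64)), and the second partials r_uu, r_uv, r_vv. Take dot products:
  L(u, v) = r_uu · N̂ = 0,
  M(u, v) = r_uv · N̂ = -8/sqrt(u^2 + 64),
  N(u, v) = r_vv · N̂ = 0.
Evaluating at (u, v) = (1, pi/6):
  L = 0, M = -8*sqrt(65)/65, N = 0.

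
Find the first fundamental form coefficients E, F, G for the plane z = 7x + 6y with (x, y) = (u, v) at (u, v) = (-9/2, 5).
E = 50;  F = 42;  G = 37

Partials: r_u = (1, 0, 7), r_v = (0, 1, 6). As functions of (u, v):
  E = r_u · r_u = 50,
  F = r_u · r_v = 42,
  G = r_v · r_v = 37.
Evaluating at (u, v) = (-9/2, 5): E = 50, F = 42, G = 37.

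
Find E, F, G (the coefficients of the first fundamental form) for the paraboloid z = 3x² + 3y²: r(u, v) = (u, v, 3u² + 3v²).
E = 36*u^2 + 1;  F = 36*u*v;  G = 36*v^2 + 1

Compute partials: r_u = (1, 0, 6*u), r_v = (0, 1, 6*v). Then
  E = r_u · r_u = 36*u^2 + 1,
  F = r_u · r_v = 36*u*v,
  G = r_v · r_v = 36*v^2 + 1.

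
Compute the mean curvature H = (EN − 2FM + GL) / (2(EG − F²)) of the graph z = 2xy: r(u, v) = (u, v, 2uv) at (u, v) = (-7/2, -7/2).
H = -98*sqrt(11)/3267

With E = 4*v^2 + 1, F = 4*u*v, G = 4*u^2 + 1, L = 0, M = 2/sqrt(4*u^2 + 4*v^2 + 1), N = 0, assemble
  H = (EN − 2FM + GL) / (2(EG − F²)) = -8*u*v/(4*u^2 + 4*v^2 + 1)^(3/2).
At (u, v) = (-7/2, -7/2): H = -98*sqrt(11)/3267.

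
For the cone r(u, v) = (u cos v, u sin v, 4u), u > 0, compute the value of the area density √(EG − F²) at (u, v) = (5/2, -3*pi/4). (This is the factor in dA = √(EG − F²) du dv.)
√(EG − F²)|_{(5/2, -3*pi/4)} = 5*sqrt(17)/2

E = 17, F = 0, G = u^2, so EG − F² = 17*u^2. Taking the positive square root: √(EG − F²) = sqrt(17)*Abs(u). At (u, v) = (5/2, -3*pi/4): 5*sqrt(17)/2.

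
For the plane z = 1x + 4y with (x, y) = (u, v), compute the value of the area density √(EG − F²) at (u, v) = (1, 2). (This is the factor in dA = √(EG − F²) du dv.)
√(EG − F²)|_{(1, 2)} = 3*sqrt(2)

E = 2, F = 4, G = 17, so EG − F² = 18. Taking the positive square root: √(EG − F²) = 3*sqrt(2). At (u, v) = (1, 2): 3*sqrt(2).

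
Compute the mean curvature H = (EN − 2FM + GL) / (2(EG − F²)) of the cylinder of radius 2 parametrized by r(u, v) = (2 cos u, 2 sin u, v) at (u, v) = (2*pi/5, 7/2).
H = -1/4

With E = 4, F = 0, G = 1, L = -2, M = 0, N = 0, assemble
  H = (EN − 2FM + GL) / (2(EG − F²)) = -1/4.
At (u, v) = (2*pi/5, 7/2): H = -1/4.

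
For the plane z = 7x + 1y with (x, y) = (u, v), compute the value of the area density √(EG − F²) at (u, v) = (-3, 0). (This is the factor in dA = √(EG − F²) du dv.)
√(EG − F²)|_{(-3, 0)} = sqrt(51)

E = 50, F = 7, G = 2, so EG − F² = 51. Taking the positive square root: √(EG − F²) = sqrt(51). At (u, v) = (-3, 0): sqrt(51).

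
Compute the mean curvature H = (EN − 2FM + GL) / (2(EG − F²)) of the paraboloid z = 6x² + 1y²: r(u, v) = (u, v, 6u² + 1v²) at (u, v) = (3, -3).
H = 49*sqrt(1333)/57319

With E = 144*u^2 + 1, F = 24*u*v, G = 4*v^2 + 1, L = 12/sqrt(144*u^2 + 4*v^2 + 1), M = 0, N = 2/sqrt(144*u^2 + 4*v^2 + 1), assemble
  H = (EN − 2FM + GL) / (2(EG − F²)) = (144*u^2 + 24*v^2 + 7)/(144*u^2 + 4*v^2 + 1)^(3/2).
At (u, v) = (3, -3): H = 49*sqrt(1333)/57319.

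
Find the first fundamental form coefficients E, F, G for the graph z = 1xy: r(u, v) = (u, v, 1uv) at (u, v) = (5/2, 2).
E = 5;  F = 5;  G = 29/4

Partials: r_u = (1, 0, v), r_v = (0, 1, u). As functions of (u, v):
  E = r_u · r_u = v^2 + 1,
  F = r_u · r_v = u*v,
  G = r_v · r_v = u^2 + 1.
Evaluating at (u, v) = (5/2, 2): E = 5, F = 5, G = 29/4.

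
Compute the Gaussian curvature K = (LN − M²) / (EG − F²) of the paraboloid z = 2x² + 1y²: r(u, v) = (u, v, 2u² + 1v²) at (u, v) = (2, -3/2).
K = 2/1369

Coefficients of the first fundamental form: E = 16*u^2 + 1, F = 8*u*v, G = 4*v^2 + 1.
Coefficients of the second fundamental form: L = 4/sqrt(16*u^2 + 4*v^2 + 1), M = 0, N = 2/sqrt(16*u^2 + 4*v^2 + 1).
Assemble K = (LN − M²)/(EG − F²) = 8/(256*u^4 + 128*u^2*v^2 + 32*u^2 + 16*v^4 + 8*v^2 + 1). At (u, v) = (2, -3/2): K = 2/1369.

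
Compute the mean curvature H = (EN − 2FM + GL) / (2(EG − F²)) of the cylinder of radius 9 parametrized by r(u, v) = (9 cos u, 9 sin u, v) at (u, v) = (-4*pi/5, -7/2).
H = -1/18

With E = 81, F = 0, G = 1, L = -9, M = 0, N = 0, assemble
  H = (EN − 2FM + GL) / (2(EG − F²)) = -1/18.
At (u, v) = (-4*pi/5, -7/2): H = -1/18.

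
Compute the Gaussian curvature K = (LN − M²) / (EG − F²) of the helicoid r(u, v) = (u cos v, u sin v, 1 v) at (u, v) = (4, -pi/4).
K = -1/289

Coefficients of the first fundamental form: E = 1, F = 0, G = u^2 + 1.
Coefficients of the second fundamental form: L = 0, M = -1/sqrt(u^2 + 1), N = 0.
Assemble K = (LN − M²)/(EG − F²) = -1/(u^2 + 1)^2. At (u, v) = (4, -pi/4): K = -1/289.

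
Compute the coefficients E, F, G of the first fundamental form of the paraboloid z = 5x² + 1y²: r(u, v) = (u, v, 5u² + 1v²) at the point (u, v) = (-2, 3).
E = 401;  F = -120;  G = 37

Partials: r_u = (1, 0, 10*u), r_v = (0, 1, 2*v). As functions of (u, v):
  E = r_u · r_u = 100*u^2 + 1,
  F = r_u · r_v = 20*u*v,
  G = r_v · r_v = 4*v^2 + 1.
Evaluating at (u, v) = (-2, 3): E = 401, F = -120, G = 37.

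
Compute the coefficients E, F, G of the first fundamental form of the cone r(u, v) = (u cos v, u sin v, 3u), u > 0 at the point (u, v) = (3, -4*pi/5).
E = 10;  F = 0;  G = 9

Partials: r_u = (cos(v), sin(v), 3), r_v = (-u*sin(v), u*cos(v), 0). As functions of (u, v):
  E = r_u · r_u = 10,
  F = r_u · r_v = 0,
  G = r_v · r_v = u^2.
Evaluating at (u, v) = (3, -4*pi/5): E = 10, F = 0, G = 9.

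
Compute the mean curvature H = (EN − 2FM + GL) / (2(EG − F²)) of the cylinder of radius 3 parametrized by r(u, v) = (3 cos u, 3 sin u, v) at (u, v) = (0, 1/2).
H = -1/6

With E = 9, F = 0, G = 1, L = -3, M = 0, N = 0, assemble
  H = (EN − 2FM + GL) / (2(EG − F²)) = -1/6.
At (u, v) = (0, 1/2): H = -1/6.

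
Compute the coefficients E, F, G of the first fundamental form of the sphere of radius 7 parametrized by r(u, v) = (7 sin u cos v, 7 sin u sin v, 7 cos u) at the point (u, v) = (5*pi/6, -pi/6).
E = 49;  F = 0;  G = 49/4

Partials: r_u = (7*cos(u)*cos(v), 7*sin(v)*cos(u), -7*sin(u)), r_v = (-7*sin(u)*sin(v), 7*sin(u)*cos(v), 0). As functions of (u, v):
  E = r_u · r_u = 49,
  F = r_u · r_v = 0,
  G = r_v · r_v = 49*sin(u)^2.
Evaluating at (u, v) = (5*pi/6, -pi/6): E = 49, F = 0, G = 49/4.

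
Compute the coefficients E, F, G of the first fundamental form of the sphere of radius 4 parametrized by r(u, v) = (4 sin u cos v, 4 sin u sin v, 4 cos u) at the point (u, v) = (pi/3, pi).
E = 16;  F = 0;  G = 12

Partials: r_u = (4*cos(u)*cos(v), 4*sin(v)*cos(u), -4*sin(u)), r_v = (-4*sin(u)*sin(v), 4*sin(u)*cos(v), 0). As functions of (u, v):
  E = r_u · r_u = 16,
  F = r_u · r_v = 0,
  G = r_v · r_v = 16*sin(u)^2.
Evaluating at (u, v) = (pi/3, pi): E = 16, F = 0, G = 12.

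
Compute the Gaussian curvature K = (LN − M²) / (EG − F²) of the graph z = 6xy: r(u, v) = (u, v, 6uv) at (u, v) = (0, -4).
K = -36/332929

Coefficients of the first fundamental form: E = 36*v^2 + 1, F = 36*u*v, G = 36*u^2 + 1.
Coefficients of the second fundamental form: L = 0, M = 6/sqrt(36*u^2 + 36*v^2 + 1), N = 0.
Assemble K = (LN − M²)/(EG − F²) = -36/(1296*u^4 + 2592*u^2*v^2 + 72*u^2 + 1296*v^4 + 72*v^2 + 1). At (u, v) = (0, -4): K = -36/332929.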